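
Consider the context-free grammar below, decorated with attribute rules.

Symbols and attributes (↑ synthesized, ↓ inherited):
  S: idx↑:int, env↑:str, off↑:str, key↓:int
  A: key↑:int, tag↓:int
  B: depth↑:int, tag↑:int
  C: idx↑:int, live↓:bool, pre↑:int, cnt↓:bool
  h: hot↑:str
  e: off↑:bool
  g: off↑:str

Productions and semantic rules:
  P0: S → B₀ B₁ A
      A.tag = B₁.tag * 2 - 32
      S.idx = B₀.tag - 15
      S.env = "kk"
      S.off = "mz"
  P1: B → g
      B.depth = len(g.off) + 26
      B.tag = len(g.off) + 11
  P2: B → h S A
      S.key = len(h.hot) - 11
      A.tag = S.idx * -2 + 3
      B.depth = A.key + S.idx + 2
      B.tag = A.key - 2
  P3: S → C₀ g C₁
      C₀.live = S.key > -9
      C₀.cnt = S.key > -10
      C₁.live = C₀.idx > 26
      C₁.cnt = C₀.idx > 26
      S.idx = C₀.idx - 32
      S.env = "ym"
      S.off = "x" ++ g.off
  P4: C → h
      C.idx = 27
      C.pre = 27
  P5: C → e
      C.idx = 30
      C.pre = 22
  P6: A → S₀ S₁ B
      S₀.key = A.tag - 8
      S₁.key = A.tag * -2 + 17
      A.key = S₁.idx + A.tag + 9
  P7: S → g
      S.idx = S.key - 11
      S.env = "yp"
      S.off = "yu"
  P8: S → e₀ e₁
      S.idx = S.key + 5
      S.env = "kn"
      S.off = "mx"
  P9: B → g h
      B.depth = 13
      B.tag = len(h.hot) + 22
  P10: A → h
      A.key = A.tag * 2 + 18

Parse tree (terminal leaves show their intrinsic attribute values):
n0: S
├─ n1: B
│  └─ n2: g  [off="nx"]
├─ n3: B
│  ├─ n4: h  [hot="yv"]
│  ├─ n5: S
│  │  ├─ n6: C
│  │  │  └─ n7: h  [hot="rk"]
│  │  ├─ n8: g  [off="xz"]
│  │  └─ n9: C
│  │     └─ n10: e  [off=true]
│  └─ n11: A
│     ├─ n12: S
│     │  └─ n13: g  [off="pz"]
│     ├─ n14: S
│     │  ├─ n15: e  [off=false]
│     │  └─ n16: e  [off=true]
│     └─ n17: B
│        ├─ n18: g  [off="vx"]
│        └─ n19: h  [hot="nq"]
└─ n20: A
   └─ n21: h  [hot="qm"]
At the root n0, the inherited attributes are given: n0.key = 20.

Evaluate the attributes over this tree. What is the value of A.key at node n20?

1. n0.key = 20  [given at root]
2. n2.off = "nx"  [terminal]
3. n1.depth = 28  [len(g.off) + 26]
4. n1.tag = 13  [len(g.off) + 11]
5. n4.hot = "yv"  [terminal]
6. n5.key = -9  [len(h.hot) - 11]
7. n6.live = false  [S.key > -9]
8. n6.cnt = true  [S.key > -10]
9. n7.hot = "rk"  [terminal]
10. n6.idx = 27  [27]
11. n6.pre = 27  [27]
12. n8.off = "xz"  [terminal]
13. n9.live = true  [C₀.idx > 26]
14. n9.cnt = true  [C₀.idx > 26]
15. n10.off = true  [terminal]
16. n9.idx = 30  [30]
17. n9.pre = 22  [22]
18. n5.idx = -5  [C₀.idx - 32]
19. n5.env = "ym"  ["ym"]
20. n5.off = "xxz"  ["x" ++ g.off]
21. n11.tag = 13  [S.idx * -2 + 3]
22. n12.key = 5  [A.tag - 8]
23. n13.off = "pz"  [terminal]
24. n12.idx = -6  [S.key - 11]
25. n12.env = "yp"  ["yp"]
26. n12.off = "yu"  ["yu"]
27. n14.key = -9  [A.tag * -2 + 17]
28. n15.off = false  [terminal]
29. n16.off = true  [terminal]
30. n14.idx = -4  [S.key + 5]
31. n14.env = "kn"  ["kn"]
32. n14.off = "mx"  ["mx"]
33. n18.off = "vx"  [terminal]
34. n19.hot = "nq"  [terminal]
35. n17.depth = 13  [13]
36. n17.tag = 24  [len(h.hot) + 22]
37. n11.key = 18  [S₁.idx + A.tag + 9]
38. n3.depth = 15  [A.key + S.idx + 2]
39. n3.tag = 16  [A.key - 2]
40. n20.tag = 0  [B₁.tag * 2 - 32]
41. n21.hot = "qm"  [terminal]
42. n20.key = 18  [A.tag * 2 + 18]
43. n0.idx = -2  [B₀.tag - 15]
44. n0.env = "kk"  ["kk"]
45. n0.off = "mz"  ["mz"]

18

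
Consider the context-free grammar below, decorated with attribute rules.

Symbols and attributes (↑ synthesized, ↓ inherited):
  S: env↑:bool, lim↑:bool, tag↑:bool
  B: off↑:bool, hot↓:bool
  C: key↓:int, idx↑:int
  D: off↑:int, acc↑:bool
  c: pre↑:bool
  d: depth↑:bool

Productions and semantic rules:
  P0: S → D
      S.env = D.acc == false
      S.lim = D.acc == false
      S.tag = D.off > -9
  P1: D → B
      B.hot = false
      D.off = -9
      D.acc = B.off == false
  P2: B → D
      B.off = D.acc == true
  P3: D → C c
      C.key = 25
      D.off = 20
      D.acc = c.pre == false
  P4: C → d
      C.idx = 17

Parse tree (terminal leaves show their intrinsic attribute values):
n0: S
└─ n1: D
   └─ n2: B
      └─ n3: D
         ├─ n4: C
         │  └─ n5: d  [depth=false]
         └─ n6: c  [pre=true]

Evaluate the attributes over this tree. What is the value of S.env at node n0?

false

1. n2.hot = false  [false]
2. n4.key = 25  [25]
3. n5.depth = false  [terminal]
4. n4.idx = 17  [17]
5. n6.pre = true  [terminal]
6. n3.off = 20  [20]
7. n3.acc = false  [c.pre == false]
8. n2.off = false  [D.acc == true]
9. n1.off = -9  [-9]
10. n1.acc = true  [B.off == false]
11. n0.env = false  [D.acc == false]
12. n0.lim = false  [D.acc == false]
13. n0.tag = false  [D.off > -9]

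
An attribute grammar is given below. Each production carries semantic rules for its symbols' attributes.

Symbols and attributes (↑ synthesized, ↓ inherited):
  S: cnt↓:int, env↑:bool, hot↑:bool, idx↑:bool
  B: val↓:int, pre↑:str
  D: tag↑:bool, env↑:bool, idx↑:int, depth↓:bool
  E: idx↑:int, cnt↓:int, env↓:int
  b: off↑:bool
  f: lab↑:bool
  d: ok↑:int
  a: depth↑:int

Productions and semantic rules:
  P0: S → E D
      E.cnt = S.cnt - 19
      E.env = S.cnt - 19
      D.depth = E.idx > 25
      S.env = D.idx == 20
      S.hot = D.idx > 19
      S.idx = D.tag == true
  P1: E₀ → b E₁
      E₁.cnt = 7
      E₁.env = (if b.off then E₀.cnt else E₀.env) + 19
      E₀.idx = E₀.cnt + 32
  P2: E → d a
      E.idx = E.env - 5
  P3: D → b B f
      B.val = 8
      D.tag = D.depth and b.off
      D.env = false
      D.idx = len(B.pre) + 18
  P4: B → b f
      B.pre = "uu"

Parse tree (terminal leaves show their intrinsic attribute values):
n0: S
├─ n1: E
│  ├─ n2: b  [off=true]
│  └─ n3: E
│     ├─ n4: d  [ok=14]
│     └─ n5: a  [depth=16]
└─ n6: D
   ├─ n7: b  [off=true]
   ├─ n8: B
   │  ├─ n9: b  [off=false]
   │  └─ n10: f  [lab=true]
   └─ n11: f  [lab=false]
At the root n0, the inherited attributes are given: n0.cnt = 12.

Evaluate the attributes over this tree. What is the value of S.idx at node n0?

1. n0.cnt = 12  [given at root]
2. n1.cnt = -7  [S.cnt - 19]
3. n1.env = -7  [S.cnt - 19]
4. n2.off = true  [terminal]
5. n3.cnt = 7  [7]
6. n3.env = 12  [(if b.off then E₀.cnt else E₀.env) + 19]
7. n4.ok = 14  [terminal]
8. n5.depth = 16  [terminal]
9. n3.idx = 7  [E.env - 5]
10. n1.idx = 25  [E₀.cnt + 32]
11. n6.depth = false  [E.idx > 25]
12. n7.off = true  [terminal]
13. n8.val = 8  [8]
14. n9.off = false  [terminal]
15. n10.lab = true  [terminal]
16. n8.pre = "uu"  ["uu"]
17. n11.lab = false  [terminal]
18. n6.tag = false  [D.depth and b.off]
19. n6.env = false  [false]
20. n6.idx = 20  [len(B.pre) + 18]
21. n0.env = true  [D.idx == 20]
22. n0.hot = true  [D.idx > 19]
23. n0.idx = false  [D.tag == true]

false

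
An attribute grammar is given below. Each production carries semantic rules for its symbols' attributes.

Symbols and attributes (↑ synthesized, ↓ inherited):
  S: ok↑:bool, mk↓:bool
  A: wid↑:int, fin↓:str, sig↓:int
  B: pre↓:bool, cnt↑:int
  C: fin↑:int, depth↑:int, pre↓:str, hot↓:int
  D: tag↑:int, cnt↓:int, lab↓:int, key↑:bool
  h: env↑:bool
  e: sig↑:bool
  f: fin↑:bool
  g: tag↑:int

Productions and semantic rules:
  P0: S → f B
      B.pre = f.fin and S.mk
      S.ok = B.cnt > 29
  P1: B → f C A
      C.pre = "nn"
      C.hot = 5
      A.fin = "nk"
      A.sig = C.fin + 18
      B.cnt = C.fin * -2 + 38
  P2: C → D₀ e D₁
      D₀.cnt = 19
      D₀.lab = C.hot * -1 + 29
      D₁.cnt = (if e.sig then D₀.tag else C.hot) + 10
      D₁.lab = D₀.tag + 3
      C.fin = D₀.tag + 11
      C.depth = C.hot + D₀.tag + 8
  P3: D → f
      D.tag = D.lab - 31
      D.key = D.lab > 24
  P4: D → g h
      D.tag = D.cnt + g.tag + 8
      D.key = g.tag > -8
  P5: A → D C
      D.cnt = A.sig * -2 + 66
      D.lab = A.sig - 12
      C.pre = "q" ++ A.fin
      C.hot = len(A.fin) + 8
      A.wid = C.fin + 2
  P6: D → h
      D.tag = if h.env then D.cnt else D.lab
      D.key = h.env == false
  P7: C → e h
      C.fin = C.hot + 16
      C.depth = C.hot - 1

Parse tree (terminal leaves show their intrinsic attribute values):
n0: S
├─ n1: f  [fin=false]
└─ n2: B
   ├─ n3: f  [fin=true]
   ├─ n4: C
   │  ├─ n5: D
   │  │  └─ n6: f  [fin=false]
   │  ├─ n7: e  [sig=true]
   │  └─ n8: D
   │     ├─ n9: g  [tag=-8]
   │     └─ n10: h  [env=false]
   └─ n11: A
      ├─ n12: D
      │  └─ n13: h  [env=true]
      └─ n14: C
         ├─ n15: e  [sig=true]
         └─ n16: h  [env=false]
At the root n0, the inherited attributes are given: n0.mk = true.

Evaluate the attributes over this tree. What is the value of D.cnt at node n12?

1. n0.mk = true  [given at root]
2. n1.fin = false  [terminal]
3. n2.pre = false  [f.fin and S.mk]
4. n3.fin = true  [terminal]
5. n4.pre = "nn"  ["nn"]
6. n4.hot = 5  [5]
7. n5.cnt = 19  [19]
8. n5.lab = 24  [C.hot * -1 + 29]
9. n6.fin = false  [terminal]
10. n5.tag = -7  [D.lab - 31]
11. n5.key = false  [D.lab > 24]
12. n7.sig = true  [terminal]
13. n8.cnt = 3  [(if e.sig then D₀.tag else C.hot) + 10]
14. n8.lab = -4  [D₀.tag + 3]
15. n9.tag = -8  [terminal]
16. n10.env = false  [terminal]
17. n8.tag = 3  [D.cnt + g.tag + 8]
18. n8.key = false  [g.tag > -8]
19. n4.fin = 4  [D₀.tag + 11]
20. n4.depth = 6  [C.hot + D₀.tag + 8]
21. n11.fin = "nk"  ["nk"]
22. n11.sig = 22  [C.fin + 18]
23. n12.cnt = 22  [A.sig * -2 + 66]
24. n12.lab = 10  [A.sig - 12]
25. n13.env = true  [terminal]
26. n12.tag = 22  [if h.env then D.cnt else D.lab]
27. n12.key = false  [h.env == false]
28. n14.pre = "qnk"  ["q" ++ A.fin]
29. n14.hot = 10  [len(A.fin) + 8]
30. n15.sig = true  [terminal]
31. n16.env = false  [terminal]
32. n14.fin = 26  [C.hot + 16]
33. n14.depth = 9  [C.hot - 1]
34. n11.wid = 28  [C.fin + 2]
35. n2.cnt = 30  [C.fin * -2 + 38]
36. n0.ok = true  [B.cnt > 29]

22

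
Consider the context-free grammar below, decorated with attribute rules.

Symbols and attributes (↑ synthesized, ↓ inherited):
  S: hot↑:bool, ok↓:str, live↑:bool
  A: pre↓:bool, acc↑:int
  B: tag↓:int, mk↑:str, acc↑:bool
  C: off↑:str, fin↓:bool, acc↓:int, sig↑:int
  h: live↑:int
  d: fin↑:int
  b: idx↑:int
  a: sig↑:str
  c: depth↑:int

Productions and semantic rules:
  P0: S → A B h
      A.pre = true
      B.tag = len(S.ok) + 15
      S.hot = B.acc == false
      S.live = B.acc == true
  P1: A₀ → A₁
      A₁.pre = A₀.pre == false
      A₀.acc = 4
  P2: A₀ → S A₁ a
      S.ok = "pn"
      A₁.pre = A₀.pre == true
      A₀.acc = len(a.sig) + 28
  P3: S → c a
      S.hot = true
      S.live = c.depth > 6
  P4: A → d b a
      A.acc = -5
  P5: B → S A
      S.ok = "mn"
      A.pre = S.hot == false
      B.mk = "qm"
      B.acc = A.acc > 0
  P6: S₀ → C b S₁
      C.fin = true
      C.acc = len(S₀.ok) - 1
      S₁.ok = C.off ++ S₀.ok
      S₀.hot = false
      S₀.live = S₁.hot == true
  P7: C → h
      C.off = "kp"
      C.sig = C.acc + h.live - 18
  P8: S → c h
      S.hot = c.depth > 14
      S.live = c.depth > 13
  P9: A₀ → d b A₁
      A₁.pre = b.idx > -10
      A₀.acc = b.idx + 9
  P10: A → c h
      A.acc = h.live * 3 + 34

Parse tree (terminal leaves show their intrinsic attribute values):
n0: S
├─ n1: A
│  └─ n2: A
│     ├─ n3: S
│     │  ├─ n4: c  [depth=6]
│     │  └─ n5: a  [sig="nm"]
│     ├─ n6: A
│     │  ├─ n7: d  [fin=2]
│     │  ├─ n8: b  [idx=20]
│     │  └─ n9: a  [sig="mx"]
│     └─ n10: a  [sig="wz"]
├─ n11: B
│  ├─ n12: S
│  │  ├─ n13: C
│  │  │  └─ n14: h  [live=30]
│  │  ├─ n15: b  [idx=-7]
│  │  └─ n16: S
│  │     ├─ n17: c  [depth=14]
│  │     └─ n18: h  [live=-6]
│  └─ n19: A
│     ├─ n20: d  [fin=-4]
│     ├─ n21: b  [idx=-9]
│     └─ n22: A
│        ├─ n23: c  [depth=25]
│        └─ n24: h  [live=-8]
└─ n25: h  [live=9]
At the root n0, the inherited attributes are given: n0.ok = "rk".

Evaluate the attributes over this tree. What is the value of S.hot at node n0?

1. n0.ok = "rk"  [given at root]
2. n1.pre = true  [true]
3. n2.pre = false  [A₀.pre == false]
4. n3.ok = "pn"  ["pn"]
5. n4.depth = 6  [terminal]
6. n5.sig = "nm"  [terminal]
7. n3.hot = true  [true]
8. n3.live = false  [c.depth > 6]
9. n6.pre = false  [A₀.pre == true]
10. n7.fin = 2  [terminal]
11. n8.idx = 20  [terminal]
12. n9.sig = "mx"  [terminal]
13. n6.acc = -5  [-5]
14. n10.sig = "wz"  [terminal]
15. n2.acc = 30  [len(a.sig) + 28]
16. n1.acc = 4  [4]
17. n11.tag = 17  [len(S.ok) + 15]
18. n12.ok = "mn"  ["mn"]
19. n13.fin = true  [true]
20. n13.acc = 1  [len(S₀.ok) - 1]
21. n14.live = 30  [terminal]
22. n13.off = "kp"  ["kp"]
23. n13.sig = 13  [C.acc + h.live - 18]
24. n15.idx = -7  [terminal]
25. n16.ok = "kpmn"  [C.off ++ S₀.ok]
26. n17.depth = 14  [terminal]
27. n18.live = -6  [terminal]
28. n16.hot = false  [c.depth > 14]
29. n16.live = true  [c.depth > 13]
30. n12.hot = false  [false]
31. n12.live = false  [S₁.hot == true]
32. n19.pre = true  [S.hot == false]
33. n20.fin = -4  [terminal]
34. n21.idx = -9  [terminal]
35. n22.pre = true  [b.idx > -10]
36. n23.depth = 25  [terminal]
37. n24.live = -8  [terminal]
38. n22.acc = 10  [h.live * 3 + 34]
39. n19.acc = 0  [b.idx + 9]
40. n11.mk = "qm"  ["qm"]
41. n11.acc = false  [A.acc > 0]
42. n25.live = 9  [terminal]
43. n0.hot = true  [B.acc == false]
44. n0.live = false  [B.acc == true]

true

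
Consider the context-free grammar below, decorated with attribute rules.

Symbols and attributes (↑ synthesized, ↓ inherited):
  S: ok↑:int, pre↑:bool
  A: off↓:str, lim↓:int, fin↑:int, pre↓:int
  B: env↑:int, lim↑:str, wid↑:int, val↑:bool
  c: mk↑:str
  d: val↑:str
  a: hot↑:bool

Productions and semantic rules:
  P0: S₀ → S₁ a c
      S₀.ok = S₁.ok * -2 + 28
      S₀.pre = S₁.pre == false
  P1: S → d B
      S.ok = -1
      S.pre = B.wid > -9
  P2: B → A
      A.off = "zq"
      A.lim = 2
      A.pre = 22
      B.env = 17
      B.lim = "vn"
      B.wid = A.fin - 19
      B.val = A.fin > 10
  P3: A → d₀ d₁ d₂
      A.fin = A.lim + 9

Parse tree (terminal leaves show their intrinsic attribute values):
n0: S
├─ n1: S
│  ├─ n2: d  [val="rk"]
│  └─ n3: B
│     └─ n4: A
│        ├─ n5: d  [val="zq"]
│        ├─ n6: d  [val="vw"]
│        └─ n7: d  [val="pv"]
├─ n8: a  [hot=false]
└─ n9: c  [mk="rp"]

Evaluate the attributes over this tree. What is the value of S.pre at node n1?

1. n2.val = "rk"  [terminal]
2. n4.off = "zq"  ["zq"]
3. n4.lim = 2  [2]
4. n4.pre = 22  [22]
5. n5.val = "zq"  [terminal]
6. n6.val = "vw"  [terminal]
7. n7.val = "pv"  [terminal]
8. n4.fin = 11  [A.lim + 9]
9. n3.env = 17  [17]
10. n3.lim = "vn"  ["vn"]
11. n3.wid = -8  [A.fin - 19]
12. n3.val = true  [A.fin > 10]
13. n1.ok = -1  [-1]
14. n1.pre = true  [B.wid > -9]
15. n8.hot = false  [terminal]
16. n9.mk = "rp"  [terminal]
17. n0.ok = 30  [S₁.ok * -2 + 28]
18. n0.pre = false  [S₁.pre == false]

true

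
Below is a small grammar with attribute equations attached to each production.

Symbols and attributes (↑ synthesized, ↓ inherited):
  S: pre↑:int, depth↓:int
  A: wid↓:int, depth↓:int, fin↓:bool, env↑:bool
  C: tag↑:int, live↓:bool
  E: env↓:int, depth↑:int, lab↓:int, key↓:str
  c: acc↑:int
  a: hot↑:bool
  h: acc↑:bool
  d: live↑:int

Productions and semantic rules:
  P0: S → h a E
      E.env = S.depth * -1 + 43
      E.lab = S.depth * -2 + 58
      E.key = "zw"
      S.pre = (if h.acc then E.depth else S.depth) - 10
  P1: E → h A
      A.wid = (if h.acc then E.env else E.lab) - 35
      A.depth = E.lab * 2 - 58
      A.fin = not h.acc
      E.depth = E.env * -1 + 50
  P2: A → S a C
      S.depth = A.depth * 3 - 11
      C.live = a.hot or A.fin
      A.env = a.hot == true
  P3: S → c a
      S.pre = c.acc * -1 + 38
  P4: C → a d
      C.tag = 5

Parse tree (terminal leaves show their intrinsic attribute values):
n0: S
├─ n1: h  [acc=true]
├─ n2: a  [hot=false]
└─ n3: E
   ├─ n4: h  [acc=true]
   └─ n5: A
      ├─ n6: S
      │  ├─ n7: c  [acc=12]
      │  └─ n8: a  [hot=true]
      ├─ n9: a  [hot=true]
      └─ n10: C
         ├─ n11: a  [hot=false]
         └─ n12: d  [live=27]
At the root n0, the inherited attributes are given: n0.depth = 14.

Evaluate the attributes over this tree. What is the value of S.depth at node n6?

-5

1. n0.depth = 14  [given at root]
2. n1.acc = true  [terminal]
3. n2.hot = false  [terminal]
4. n3.env = 29  [S.depth * -1 + 43]
5. n3.lab = 30  [S.depth * -2 + 58]
6. n3.key = "zw"  ["zw"]
7. n4.acc = true  [terminal]
8. n5.wid = -6  [(if h.acc then E.env else E.lab) - 35]
9. n5.depth = 2  [E.lab * 2 - 58]
10. n5.fin = false  [not h.acc]
11. n6.depth = -5  [A.depth * 3 - 11]
12. n7.acc = 12  [terminal]
13. n8.hot = true  [terminal]
14. n6.pre = 26  [c.acc * -1 + 38]
15. n9.hot = true  [terminal]
16. n10.live = true  [a.hot or A.fin]
17. n11.hot = false  [terminal]
18. n12.live = 27  [terminal]
19. n10.tag = 5  [5]
20. n5.env = true  [a.hot == true]
21. n3.depth = 21  [E.env * -1 + 50]
22. n0.pre = 11  [(if h.acc then E.depth else S.depth) - 10]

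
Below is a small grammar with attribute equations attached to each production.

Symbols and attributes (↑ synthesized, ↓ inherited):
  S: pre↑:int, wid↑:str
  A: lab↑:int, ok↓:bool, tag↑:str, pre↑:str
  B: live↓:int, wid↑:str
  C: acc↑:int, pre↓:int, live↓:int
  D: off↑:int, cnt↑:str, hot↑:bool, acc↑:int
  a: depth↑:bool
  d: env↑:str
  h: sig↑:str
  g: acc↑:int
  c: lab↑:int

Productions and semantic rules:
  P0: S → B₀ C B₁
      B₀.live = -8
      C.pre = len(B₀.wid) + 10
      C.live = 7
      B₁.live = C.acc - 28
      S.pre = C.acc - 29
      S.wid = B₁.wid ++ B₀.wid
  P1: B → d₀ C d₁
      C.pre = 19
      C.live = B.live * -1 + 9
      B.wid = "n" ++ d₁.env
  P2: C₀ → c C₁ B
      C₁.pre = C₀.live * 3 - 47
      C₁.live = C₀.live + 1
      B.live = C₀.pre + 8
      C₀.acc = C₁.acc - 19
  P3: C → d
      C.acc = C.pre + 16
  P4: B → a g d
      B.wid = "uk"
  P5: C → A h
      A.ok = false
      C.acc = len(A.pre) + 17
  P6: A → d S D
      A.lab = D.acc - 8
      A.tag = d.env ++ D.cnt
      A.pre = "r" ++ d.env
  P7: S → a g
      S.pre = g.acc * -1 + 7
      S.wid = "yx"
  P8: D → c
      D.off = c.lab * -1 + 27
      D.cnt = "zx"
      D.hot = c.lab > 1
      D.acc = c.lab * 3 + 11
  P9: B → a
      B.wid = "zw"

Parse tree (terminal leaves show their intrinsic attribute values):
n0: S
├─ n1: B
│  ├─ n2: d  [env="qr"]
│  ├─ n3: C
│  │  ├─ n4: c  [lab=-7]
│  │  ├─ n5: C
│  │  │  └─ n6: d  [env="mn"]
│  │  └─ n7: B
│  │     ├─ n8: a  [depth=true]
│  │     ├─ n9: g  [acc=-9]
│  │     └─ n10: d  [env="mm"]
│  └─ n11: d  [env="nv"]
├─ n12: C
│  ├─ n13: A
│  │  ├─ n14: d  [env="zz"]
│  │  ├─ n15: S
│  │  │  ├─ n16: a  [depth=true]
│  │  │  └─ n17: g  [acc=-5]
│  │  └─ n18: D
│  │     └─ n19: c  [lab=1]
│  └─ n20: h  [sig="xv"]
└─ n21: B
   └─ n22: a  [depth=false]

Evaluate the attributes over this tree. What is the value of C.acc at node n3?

1

1. n1.live = -8  [-8]
2. n2.env = "qr"  [terminal]
3. n3.pre = 19  [19]
4. n3.live = 17  [B.live * -1 + 9]
5. n4.lab = -7  [terminal]
6. n5.pre = 4  [C₀.live * 3 - 47]
7. n5.live = 18  [C₀.live + 1]
8. n6.env = "mn"  [terminal]
9. n5.acc = 20  [C.pre + 16]
10. n7.live = 27  [C₀.pre + 8]
11. n8.depth = true  [terminal]
12. n9.acc = -9  [terminal]
13. n10.env = "mm"  [terminal]
14. n7.wid = "uk"  ["uk"]
15. n3.acc = 1  [C₁.acc - 19]
16. n11.env = "nv"  [terminal]
17. n1.wid = "nnv"  ["n" ++ d₁.env]
18. n12.pre = 13  [len(B₀.wid) + 10]
19. n12.live = 7  [7]
20. n13.ok = false  [false]
21. n14.env = "zz"  [terminal]
22. n16.depth = true  [terminal]
23. n17.acc = -5  [terminal]
24. n15.pre = 12  [g.acc * -1 + 7]
25. n15.wid = "yx"  ["yx"]
26. n19.lab = 1  [terminal]
27. n18.off = 26  [c.lab * -1 + 27]
28. n18.cnt = "zx"  ["zx"]
29. n18.hot = false  [c.lab > 1]
30. n18.acc = 14  [c.lab * 3 + 11]
31. n13.lab = 6  [D.acc - 8]
32. n13.tag = "zzzx"  [d.env ++ D.cnt]
33. n13.pre = "rzz"  ["r" ++ d.env]
34. n20.sig = "xv"  [terminal]
35. n12.acc = 20  [len(A.pre) + 17]
36. n21.live = -8  [C.acc - 28]
37. n22.depth = false  [terminal]
38. n21.wid = "zw"  ["zw"]
39. n0.pre = -9  [C.acc - 29]
40. n0.wid = "zwnnv"  [B₁.wid ++ B₀.wid]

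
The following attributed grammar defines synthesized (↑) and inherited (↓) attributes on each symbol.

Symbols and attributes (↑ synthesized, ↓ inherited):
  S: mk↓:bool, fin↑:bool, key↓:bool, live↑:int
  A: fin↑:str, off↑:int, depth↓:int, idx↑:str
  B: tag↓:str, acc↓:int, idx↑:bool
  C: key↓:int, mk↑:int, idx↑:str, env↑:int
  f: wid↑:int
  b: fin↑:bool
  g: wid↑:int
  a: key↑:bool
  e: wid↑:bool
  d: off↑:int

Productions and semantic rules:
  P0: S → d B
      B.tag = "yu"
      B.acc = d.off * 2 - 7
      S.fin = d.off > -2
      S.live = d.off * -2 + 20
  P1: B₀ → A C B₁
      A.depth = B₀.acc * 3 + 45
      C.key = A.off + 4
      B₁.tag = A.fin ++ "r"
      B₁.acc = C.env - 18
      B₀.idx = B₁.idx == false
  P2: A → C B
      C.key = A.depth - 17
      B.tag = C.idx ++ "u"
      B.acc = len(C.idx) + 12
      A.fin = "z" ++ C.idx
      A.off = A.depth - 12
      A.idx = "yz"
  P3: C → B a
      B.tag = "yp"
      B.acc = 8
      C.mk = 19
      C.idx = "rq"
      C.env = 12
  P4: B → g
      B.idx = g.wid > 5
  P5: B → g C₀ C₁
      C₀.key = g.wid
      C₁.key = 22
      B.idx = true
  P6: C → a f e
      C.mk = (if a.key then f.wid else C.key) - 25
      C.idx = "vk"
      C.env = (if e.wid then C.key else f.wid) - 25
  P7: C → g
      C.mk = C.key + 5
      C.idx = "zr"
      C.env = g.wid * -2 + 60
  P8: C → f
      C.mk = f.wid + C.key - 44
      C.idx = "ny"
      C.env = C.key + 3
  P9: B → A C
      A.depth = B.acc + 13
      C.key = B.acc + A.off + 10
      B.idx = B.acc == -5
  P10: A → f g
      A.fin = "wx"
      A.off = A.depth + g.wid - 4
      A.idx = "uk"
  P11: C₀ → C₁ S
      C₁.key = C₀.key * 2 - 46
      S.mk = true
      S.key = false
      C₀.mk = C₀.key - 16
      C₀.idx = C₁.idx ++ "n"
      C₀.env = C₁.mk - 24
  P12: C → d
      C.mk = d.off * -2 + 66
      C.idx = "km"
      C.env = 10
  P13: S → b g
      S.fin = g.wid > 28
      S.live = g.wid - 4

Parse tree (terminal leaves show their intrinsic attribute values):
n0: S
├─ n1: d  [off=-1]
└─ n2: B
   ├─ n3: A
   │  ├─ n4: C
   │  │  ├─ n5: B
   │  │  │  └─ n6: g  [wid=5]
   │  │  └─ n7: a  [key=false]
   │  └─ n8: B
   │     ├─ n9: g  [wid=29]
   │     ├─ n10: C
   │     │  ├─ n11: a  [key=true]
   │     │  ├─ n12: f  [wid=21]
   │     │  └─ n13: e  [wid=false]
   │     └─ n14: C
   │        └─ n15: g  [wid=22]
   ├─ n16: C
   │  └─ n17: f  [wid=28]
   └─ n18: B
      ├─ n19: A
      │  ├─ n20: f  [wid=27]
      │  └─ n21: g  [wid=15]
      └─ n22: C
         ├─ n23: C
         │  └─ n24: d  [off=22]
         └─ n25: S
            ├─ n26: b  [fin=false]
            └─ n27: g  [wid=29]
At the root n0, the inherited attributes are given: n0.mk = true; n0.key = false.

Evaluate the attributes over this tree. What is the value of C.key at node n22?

24

1. n0.mk = true  [given at root]
2. n0.key = false  [given at root]
3. n1.off = -1  [terminal]
4. n2.tag = "yu"  ["yu"]
5. n2.acc = -9  [d.off * 2 - 7]
6. n3.depth = 18  [B₀.acc * 3 + 45]
7. n4.key = 1  [A.depth - 17]
8. n5.tag = "yp"  ["yp"]
9. n5.acc = 8  [8]
10. n6.wid = 5  [terminal]
11. n5.idx = false  [g.wid > 5]
12. n7.key = false  [terminal]
13. n4.mk = 19  [19]
14. n4.idx = "rq"  ["rq"]
15. n4.env = 12  [12]
16. n8.tag = "rqu"  [C.idx ++ "u"]
17. n8.acc = 14  [len(C.idx) + 12]
18. n9.wid = 29  [terminal]
19. n10.key = 29  [g.wid]
20. n11.key = true  [terminal]
21. n12.wid = 21  [terminal]
22. n13.wid = false  [terminal]
23. n10.mk = -4  [(if a.key then f.wid else C.key) - 25]
24. n10.idx = "vk"  ["vk"]
25. n10.env = -4  [(if e.wid then C.key else f.wid) - 25]
26. n14.key = 22  [22]
27. n15.wid = 22  [terminal]
28. n14.mk = 27  [C.key + 5]
29. n14.idx = "zr"  ["zr"]
30. n14.env = 16  [g.wid * -2 + 60]
31. n8.idx = true  [true]
32. n3.fin = "zrq"  ["z" ++ C.idx]
33. n3.off = 6  [A.depth - 12]
34. n3.idx = "yz"  ["yz"]
35. n16.key = 10  [A.off + 4]
36. n17.wid = 28  [terminal]
37. n16.mk = -6  [f.wid + C.key - 44]
38. n16.idx = "ny"  ["ny"]
39. n16.env = 13  [C.key + 3]
40. n18.tag = "zrqr"  [A.fin ++ "r"]
41. n18.acc = -5  [C.env - 18]
42. n19.depth = 8  [B.acc + 13]
43. n20.wid = 27  [terminal]
44. n21.wid = 15  [terminal]
45. n19.fin = "wx"  ["wx"]
46. n19.off = 19  [A.depth + g.wid - 4]
47. n19.idx = "uk"  ["uk"]
48. n22.key = 24  [B.acc + A.off + 10]
49. n23.key = 2  [C₀.key * 2 - 46]
50. n24.off = 22  [terminal]
51. n23.mk = 22  [d.off * -2 + 66]
52. n23.idx = "km"  ["km"]
53. n23.env = 10  [10]
54. n25.mk = true  [true]
55. n25.key = false  [false]
56. n26.fin = false  [terminal]
57. n27.wid = 29  [terminal]
58. n25.fin = true  [g.wid > 28]
59. n25.live = 25  [g.wid - 4]
60. n22.mk = 8  [C₀.key - 16]
61. n22.idx = "kmn"  [C₁.idx ++ "n"]
62. n22.env = -2  [C₁.mk - 24]
63. n18.idx = true  [B.acc == -5]
64. n2.idx = false  [B₁.idx == false]
65. n0.fin = true  [d.off > -2]
66. n0.live = 22  [d.off * -2 + 20]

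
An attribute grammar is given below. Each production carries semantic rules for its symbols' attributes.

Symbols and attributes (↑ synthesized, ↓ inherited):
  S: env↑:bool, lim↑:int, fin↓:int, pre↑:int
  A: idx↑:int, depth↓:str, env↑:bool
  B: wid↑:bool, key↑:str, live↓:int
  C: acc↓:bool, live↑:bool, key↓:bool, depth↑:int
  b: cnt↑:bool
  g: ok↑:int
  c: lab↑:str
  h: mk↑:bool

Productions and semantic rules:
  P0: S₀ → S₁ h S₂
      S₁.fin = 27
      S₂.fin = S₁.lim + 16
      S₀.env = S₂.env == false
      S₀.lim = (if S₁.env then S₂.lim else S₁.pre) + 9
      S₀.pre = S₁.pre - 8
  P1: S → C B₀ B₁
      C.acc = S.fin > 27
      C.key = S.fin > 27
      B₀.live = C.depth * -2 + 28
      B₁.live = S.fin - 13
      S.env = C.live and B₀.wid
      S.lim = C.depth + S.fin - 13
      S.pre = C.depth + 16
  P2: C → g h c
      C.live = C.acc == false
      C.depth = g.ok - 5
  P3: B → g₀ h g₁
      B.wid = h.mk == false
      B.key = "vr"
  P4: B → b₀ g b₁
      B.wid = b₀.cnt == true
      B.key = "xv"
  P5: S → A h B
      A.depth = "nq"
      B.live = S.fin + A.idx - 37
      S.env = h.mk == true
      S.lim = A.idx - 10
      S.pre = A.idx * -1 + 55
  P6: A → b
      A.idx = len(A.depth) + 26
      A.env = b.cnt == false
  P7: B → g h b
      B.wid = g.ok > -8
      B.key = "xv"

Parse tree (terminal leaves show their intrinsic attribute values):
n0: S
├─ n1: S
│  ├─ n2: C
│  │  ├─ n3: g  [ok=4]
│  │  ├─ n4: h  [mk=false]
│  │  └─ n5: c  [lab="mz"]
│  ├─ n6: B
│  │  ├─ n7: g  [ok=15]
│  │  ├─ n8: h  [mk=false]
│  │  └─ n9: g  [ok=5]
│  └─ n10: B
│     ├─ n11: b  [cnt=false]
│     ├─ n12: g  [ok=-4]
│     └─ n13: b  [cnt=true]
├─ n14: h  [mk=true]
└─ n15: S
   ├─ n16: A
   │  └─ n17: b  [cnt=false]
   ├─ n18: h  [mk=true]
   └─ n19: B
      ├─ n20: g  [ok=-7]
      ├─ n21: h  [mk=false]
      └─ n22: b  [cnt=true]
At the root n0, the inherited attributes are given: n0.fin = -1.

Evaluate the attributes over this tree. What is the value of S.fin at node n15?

29

1. n0.fin = -1  [given at root]
2. n1.fin = 27  [27]
3. n2.acc = false  [S.fin > 27]
4. n2.key = false  [S.fin > 27]
5. n3.ok = 4  [terminal]
6. n4.mk = false  [terminal]
7. n5.lab = "mz"  [terminal]
8. n2.live = true  [C.acc == false]
9. n2.depth = -1  [g.ok - 5]
10. n6.live = 30  [C.depth * -2 + 28]
11. n7.ok = 15  [terminal]
12. n8.mk = false  [terminal]
13. n9.ok = 5  [terminal]
14. n6.wid = true  [h.mk == false]
15. n6.key = "vr"  ["vr"]
16. n10.live = 14  [S.fin - 13]
17. n11.cnt = false  [terminal]
18. n12.ok = -4  [terminal]
19. n13.cnt = true  [terminal]
20. n10.wid = false  [b₀.cnt == true]
21. n10.key = "xv"  ["xv"]
22. n1.env = true  [C.live and B₀.wid]
23. n1.lim = 13  [C.depth + S.fin - 13]
24. n1.pre = 15  [C.depth + 16]
25. n14.mk = true  [terminal]
26. n15.fin = 29  [S₁.lim + 16]
27. n16.depth = "nq"  ["nq"]
28. n17.cnt = false  [terminal]
29. n16.idx = 28  [len(A.depth) + 26]
30. n16.env = true  [b.cnt == false]
31. n18.mk = true  [terminal]
32. n19.live = 20  [S.fin + A.idx - 37]
33. n20.ok = -7  [terminal]
34. n21.mk = false  [terminal]
35. n22.cnt = true  [terminal]
36. n19.wid = true  [g.ok > -8]
37. n19.key = "xv"  ["xv"]
38. n15.env = true  [h.mk == true]
39. n15.lim = 18  [A.idx - 10]
40. n15.pre = 27  [A.idx * -1 + 55]
41. n0.env = false  [S₂.env == false]
42. n0.lim = 27  [(if S₁.env then S₂.lim else S₁.pre) + 9]
43. n0.pre = 7  [S₁.pre - 8]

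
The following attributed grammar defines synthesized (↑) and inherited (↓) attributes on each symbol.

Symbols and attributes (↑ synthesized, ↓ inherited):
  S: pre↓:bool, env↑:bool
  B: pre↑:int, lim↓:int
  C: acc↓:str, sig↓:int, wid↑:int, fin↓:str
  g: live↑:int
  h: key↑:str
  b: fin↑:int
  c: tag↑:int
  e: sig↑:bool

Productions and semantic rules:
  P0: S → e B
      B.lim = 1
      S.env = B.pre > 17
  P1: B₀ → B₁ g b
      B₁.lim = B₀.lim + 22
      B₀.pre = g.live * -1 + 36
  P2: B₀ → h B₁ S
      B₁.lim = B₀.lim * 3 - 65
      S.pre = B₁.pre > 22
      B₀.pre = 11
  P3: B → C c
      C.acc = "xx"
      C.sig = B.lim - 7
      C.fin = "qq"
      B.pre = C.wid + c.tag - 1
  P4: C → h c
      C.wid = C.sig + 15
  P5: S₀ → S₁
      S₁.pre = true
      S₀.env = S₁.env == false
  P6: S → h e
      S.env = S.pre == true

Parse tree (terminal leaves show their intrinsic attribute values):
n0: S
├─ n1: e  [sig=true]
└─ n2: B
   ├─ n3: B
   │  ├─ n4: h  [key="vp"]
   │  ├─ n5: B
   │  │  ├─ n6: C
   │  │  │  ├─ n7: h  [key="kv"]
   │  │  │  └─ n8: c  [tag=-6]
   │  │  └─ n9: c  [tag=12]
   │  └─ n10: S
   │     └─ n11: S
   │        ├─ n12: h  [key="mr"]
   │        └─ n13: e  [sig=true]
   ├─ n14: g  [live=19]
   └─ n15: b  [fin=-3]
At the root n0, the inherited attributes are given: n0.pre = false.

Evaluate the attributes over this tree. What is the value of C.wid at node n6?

1. n0.pre = false  [given at root]
2. n1.sig = true  [terminal]
3. n2.lim = 1  [1]
4. n3.lim = 23  [B₀.lim + 22]
5. n4.key = "vp"  [terminal]
6. n5.lim = 4  [B₀.lim * 3 - 65]
7. n6.acc = "xx"  ["xx"]
8. n6.sig = -3  [B.lim - 7]
9. n6.fin = "qq"  ["qq"]
10. n7.key = "kv"  [terminal]
11. n8.tag = -6  [terminal]
12. n6.wid = 12  [C.sig + 15]
13. n9.tag = 12  [terminal]
14. n5.pre = 23  [C.wid + c.tag - 1]
15. n10.pre = true  [B₁.pre > 22]
16. n11.pre = true  [true]
17. n12.key = "mr"  [terminal]
18. n13.sig = true  [terminal]
19. n11.env = true  [S.pre == true]
20. n10.env = false  [S₁.env == false]
21. n3.pre = 11  [11]
22. n14.live = 19  [terminal]
23. n15.fin = -3  [terminal]
24. n2.pre = 17  [g.live * -1 + 36]
25. n0.env = false  [B.pre > 17]

12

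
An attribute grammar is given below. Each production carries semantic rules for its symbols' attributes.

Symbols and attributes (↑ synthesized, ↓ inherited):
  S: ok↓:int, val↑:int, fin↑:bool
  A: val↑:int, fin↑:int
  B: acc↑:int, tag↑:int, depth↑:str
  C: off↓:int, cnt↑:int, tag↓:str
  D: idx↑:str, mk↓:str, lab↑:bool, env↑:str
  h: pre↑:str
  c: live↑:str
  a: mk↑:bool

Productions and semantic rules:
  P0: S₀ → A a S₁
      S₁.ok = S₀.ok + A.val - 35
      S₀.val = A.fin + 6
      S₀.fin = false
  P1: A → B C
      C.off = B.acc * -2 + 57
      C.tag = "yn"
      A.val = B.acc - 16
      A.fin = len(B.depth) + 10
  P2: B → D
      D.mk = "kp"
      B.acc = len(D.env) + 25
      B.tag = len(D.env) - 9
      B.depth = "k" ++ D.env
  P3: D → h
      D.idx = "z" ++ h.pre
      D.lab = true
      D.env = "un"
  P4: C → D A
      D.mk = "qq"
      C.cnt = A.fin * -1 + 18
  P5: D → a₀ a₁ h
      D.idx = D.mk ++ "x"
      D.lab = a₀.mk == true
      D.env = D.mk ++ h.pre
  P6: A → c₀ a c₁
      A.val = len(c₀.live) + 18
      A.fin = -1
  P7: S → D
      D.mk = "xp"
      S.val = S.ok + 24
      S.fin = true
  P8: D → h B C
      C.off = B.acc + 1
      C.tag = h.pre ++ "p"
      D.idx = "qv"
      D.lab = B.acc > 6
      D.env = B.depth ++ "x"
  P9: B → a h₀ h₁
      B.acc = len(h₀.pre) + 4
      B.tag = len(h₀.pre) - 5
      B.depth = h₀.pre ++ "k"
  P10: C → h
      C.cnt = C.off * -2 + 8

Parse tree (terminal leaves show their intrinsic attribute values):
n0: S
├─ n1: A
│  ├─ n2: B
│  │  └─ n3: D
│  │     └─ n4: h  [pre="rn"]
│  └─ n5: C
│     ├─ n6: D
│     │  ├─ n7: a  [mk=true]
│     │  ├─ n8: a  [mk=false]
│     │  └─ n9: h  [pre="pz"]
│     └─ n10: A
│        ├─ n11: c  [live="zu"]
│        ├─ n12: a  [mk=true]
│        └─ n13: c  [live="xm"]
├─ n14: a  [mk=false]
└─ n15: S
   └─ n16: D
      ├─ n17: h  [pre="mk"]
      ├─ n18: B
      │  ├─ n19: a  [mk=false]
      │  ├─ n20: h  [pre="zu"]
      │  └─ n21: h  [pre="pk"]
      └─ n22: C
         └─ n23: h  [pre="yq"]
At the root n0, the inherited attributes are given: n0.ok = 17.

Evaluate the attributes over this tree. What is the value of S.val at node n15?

17

1. n0.ok = 17  [given at root]
2. n3.mk = "kp"  ["kp"]
3. n4.pre = "rn"  [terminal]
4. n3.idx = "zrn"  ["z" ++ h.pre]
5. n3.lab = true  [true]
6. n3.env = "un"  ["un"]
7. n2.acc = 27  [len(D.env) + 25]
8. n2.tag = -7  [len(D.env) - 9]
9. n2.depth = "kun"  ["k" ++ D.env]
10. n5.off = 3  [B.acc * -2 + 57]
11. n5.tag = "yn"  ["yn"]
12. n6.mk = "qq"  ["qq"]
13. n7.mk = true  [terminal]
14. n8.mk = false  [terminal]
15. n9.pre = "pz"  [terminal]
16. n6.idx = "qqx"  [D.mk ++ "x"]
17. n6.lab = true  [a₀.mk == true]
18. n6.env = "qqpz"  [D.mk ++ h.pre]
19. n11.live = "zu"  [terminal]
20. n12.mk = true  [terminal]
21. n13.live = "xm"  [terminal]
22. n10.val = 20  [len(c₀.live) + 18]
23. n10.fin = -1  [-1]
24. n5.cnt = 19  [A.fin * -1 + 18]
25. n1.val = 11  [B.acc - 16]
26. n1.fin = 13  [len(B.depth) + 10]
27. n14.mk = false  [terminal]
28. n15.ok = -7  [S₀.ok + A.val - 35]
29. n16.mk = "xp"  ["xp"]
30. n17.pre = "mk"  [terminal]
31. n19.mk = false  [terminal]
32. n20.pre = "zu"  [terminal]
33. n21.pre = "pk"  [terminal]
34. n18.acc = 6  [len(h₀.pre) + 4]
35. n18.tag = -3  [len(h₀.pre) - 5]
36. n18.depth = "zuk"  [h₀.pre ++ "k"]
37. n22.off = 7  [B.acc + 1]
38. n22.tag = "mkp"  [h.pre ++ "p"]
39. n23.pre = "yq"  [terminal]
40. n22.cnt = -6  [C.off * -2 + 8]
41. n16.idx = "qv"  ["qv"]
42. n16.lab = false  [B.acc > 6]
43. n16.env = "zukx"  [B.depth ++ "x"]
44. n15.val = 17  [S.ok + 24]
45. n15.fin = true  [true]
46. n0.val = 19  [A.fin + 6]
47. n0.fin = false  [false]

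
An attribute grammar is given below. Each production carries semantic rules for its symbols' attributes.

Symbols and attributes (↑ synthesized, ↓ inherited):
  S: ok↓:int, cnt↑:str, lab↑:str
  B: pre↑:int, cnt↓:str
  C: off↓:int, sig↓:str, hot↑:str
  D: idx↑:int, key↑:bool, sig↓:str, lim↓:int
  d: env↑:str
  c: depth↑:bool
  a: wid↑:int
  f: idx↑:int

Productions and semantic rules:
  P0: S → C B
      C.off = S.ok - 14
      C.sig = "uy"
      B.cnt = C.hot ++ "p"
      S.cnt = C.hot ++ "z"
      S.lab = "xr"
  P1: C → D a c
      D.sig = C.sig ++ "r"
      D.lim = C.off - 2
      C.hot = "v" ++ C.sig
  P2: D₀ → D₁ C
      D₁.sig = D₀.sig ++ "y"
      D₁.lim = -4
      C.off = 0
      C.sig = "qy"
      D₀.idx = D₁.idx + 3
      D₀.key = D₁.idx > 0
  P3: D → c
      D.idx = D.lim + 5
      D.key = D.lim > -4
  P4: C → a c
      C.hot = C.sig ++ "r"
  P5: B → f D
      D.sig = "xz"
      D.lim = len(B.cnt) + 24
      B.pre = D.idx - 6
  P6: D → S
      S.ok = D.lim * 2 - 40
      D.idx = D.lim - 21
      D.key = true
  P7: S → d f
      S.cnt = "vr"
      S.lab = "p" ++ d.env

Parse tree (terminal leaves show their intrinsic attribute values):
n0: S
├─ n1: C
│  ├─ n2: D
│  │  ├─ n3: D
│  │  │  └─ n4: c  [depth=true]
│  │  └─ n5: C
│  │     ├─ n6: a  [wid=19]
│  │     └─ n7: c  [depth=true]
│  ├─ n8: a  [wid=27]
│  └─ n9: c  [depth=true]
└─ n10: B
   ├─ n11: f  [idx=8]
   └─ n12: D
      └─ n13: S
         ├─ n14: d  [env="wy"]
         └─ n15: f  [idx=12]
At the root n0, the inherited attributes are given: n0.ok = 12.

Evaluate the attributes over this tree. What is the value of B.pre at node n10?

1. n0.ok = 12  [given at root]
2. n1.off = -2  [S.ok - 14]
3. n1.sig = "uy"  ["uy"]
4. n2.sig = "uyr"  [C.sig ++ "r"]
5. n2.lim = -4  [C.off - 2]
6. n3.sig = "uyry"  [D₀.sig ++ "y"]
7. n3.lim = -4  [-4]
8. n4.depth = true  [terminal]
9. n3.idx = 1  [D.lim + 5]
10. n3.key = false  [D.lim > -4]
11. n5.off = 0  [0]
12. n5.sig = "qy"  ["qy"]
13. n6.wid = 19  [terminal]
14. n7.depth = true  [terminal]
15. n5.hot = "qyr"  [C.sig ++ "r"]
16. n2.idx = 4  [D₁.idx + 3]
17. n2.key = true  [D₁.idx > 0]
18. n8.wid = 27  [terminal]
19. n9.depth = true  [terminal]
20. n1.hot = "vuy"  ["v" ++ C.sig]
21. n10.cnt = "vuyp"  [C.hot ++ "p"]
22. n11.idx = 8  [terminal]
23. n12.sig = "xz"  ["xz"]
24. n12.lim = 28  [len(B.cnt) + 24]
25. n13.ok = 16  [D.lim * 2 - 40]
26. n14.env = "wy"  [terminal]
27. n15.idx = 12  [terminal]
28. n13.cnt = "vr"  ["vr"]
29. n13.lab = "pwy"  ["p" ++ d.env]
30. n12.idx = 7  [D.lim - 21]
31. n12.key = true  [true]
32. n10.pre = 1  [D.idx - 6]
33. n0.cnt = "vuyz"  [C.hot ++ "z"]
34. n0.lab = "xr"  ["xr"]

1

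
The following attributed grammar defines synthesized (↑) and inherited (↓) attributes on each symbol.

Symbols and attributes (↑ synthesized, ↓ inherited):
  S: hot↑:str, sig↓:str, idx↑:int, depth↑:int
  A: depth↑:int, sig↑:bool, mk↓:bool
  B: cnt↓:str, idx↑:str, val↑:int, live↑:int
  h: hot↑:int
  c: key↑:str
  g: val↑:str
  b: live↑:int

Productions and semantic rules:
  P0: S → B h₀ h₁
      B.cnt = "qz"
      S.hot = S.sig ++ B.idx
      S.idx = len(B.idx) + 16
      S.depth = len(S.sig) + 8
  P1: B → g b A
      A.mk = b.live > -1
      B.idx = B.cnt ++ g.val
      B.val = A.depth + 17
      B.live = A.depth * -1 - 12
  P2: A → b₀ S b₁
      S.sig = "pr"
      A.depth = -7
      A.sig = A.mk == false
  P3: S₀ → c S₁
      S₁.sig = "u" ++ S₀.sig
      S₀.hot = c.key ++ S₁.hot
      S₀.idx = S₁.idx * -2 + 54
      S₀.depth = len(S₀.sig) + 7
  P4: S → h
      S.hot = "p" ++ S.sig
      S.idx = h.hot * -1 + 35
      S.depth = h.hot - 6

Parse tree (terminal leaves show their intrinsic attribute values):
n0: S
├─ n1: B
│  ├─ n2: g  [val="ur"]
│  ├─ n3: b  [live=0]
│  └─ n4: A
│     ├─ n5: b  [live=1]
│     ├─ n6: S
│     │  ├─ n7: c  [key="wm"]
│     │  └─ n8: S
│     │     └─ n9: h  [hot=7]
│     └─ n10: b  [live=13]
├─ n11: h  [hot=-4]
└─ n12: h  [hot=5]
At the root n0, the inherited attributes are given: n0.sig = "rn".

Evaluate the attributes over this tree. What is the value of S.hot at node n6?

1. n0.sig = "rn"  [given at root]
2. n1.cnt = "qz"  ["qz"]
3. n2.val = "ur"  [terminal]
4. n3.live = 0  [terminal]
5. n4.mk = true  [b.live > -1]
6. n5.live = 1  [terminal]
7. n6.sig = "pr"  ["pr"]
8. n7.key = "wm"  [terminal]
9. n8.sig = "upr"  ["u" ++ S₀.sig]
10. n9.hot = 7  [terminal]
11. n8.hot = "pupr"  ["p" ++ S.sig]
12. n8.idx = 28  [h.hot * -1 + 35]
13. n8.depth = 1  [h.hot - 6]
14. n6.hot = "wmpupr"  [c.key ++ S₁.hot]
15. n6.idx = -2  [S₁.idx * -2 + 54]
16. n6.depth = 9  [len(S₀.sig) + 7]
17. n10.live = 13  [terminal]
18. n4.depth = -7  [-7]
19. n4.sig = false  [A.mk == false]
20. n1.idx = "qzur"  [B.cnt ++ g.val]
21. n1.val = 10  [A.depth + 17]
22. n1.live = -5  [A.depth * -1 - 12]
23. n11.hot = -4  [terminal]
24. n12.hot = 5  [terminal]
25. n0.hot = "rnqzur"  [S.sig ++ B.idx]
26. n0.idx = 20  [len(B.idx) + 16]
27. n0.depth = 10  [len(S.sig) + 8]

"wmpupr"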